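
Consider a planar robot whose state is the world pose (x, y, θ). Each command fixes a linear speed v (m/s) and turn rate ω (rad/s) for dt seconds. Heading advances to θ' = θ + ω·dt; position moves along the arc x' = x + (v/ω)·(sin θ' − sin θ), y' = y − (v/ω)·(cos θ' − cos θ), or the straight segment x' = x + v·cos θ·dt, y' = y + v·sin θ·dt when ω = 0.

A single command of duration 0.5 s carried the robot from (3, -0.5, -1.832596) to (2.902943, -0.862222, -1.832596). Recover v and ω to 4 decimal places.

v = 0.7500, ω = 0.0000

Δθ = -1.832596 − -1.832596 = 0.000000
ω = Δθ/dt = 0.000000/0.5 = 0.0000
ω = 0 → v = (Δx·cos θ + Δy·sin θ)/dt = 0.7500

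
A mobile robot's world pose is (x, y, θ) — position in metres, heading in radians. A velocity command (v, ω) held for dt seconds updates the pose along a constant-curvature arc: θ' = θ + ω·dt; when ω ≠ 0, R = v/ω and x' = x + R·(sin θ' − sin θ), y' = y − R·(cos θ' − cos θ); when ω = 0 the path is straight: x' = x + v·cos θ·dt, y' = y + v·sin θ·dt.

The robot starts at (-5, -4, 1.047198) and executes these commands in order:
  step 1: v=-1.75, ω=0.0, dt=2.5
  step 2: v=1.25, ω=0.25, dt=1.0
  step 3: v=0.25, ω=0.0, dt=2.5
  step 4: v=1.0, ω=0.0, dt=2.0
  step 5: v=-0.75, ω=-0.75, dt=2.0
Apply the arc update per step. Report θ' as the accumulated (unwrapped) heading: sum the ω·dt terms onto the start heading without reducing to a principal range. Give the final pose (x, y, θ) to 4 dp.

step 1: θ'=1.0472 (straight) → pose (-7.1875, -7.7889, 1.0472)
step 2: θ'=1.2972 (R=5.0000) → pose (-6.7036, -6.6399, 1.2972)
step 3: θ'=1.2972 (straight) → pose (-6.5347, -6.0381, 1.2972)
step 4: θ'=1.2972 (straight) → pose (-5.9943, -4.1125, 1.2972)
step 5: θ'=-0.2028 (R=1.0000) → pose (-7.1586, -4.8218, -0.2028)

(-7.1586, -4.8218, -0.2028)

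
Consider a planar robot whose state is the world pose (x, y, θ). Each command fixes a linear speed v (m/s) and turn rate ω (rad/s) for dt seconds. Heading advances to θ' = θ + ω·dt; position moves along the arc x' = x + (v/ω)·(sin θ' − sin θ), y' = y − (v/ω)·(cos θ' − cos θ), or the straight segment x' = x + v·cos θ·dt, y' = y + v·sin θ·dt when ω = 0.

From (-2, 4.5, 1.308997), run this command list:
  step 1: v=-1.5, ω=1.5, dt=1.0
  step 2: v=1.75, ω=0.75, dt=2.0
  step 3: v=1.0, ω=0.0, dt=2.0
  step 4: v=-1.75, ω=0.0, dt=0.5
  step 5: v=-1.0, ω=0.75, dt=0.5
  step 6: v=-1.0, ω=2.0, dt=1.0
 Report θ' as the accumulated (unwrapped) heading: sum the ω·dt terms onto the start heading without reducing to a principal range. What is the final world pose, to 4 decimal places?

step 1: θ'=2.8090 (R=-1.0000) → pose (-1.3606, 3.2960, 2.8090)
step 2: θ'=4.3090 (R=2.3333) → pose (-4.2684, 2.0064, 4.3090)
step 3: θ'=4.3090 (straight) → pose (-5.0535, 0.1670, 4.3090)
step 4: θ'=4.3090 (straight) → pose (-4.7101, 0.9717, 4.3090)
step 5: θ'=4.6840 (R=-1.3333) → pose (-4.6036, 1.4573, 4.6840)
step 6: θ'=6.6840 (R=-0.5000) → pose (-5.2985, 1.9318, 6.6840)

(-5.2985, 1.9318, 6.6840)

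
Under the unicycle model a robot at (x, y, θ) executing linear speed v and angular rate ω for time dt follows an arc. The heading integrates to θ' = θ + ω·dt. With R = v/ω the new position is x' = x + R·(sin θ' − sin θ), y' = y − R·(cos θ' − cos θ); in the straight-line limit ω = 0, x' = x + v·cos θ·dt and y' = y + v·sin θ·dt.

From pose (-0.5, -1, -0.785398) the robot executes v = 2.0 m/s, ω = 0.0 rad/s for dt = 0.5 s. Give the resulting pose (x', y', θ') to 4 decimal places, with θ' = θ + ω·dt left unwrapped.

(0.2071, -1.7071, -0.7854)

θ' = -0.7854 + 0.0·0.5 = -0.7854
ω = 0 → straight: x' = -0.5 + 2.0·cos(-0.7854)·0.5 = 0.2071
y' = -1 + 2.0·sin(-0.7854)·0.5 = -1.7071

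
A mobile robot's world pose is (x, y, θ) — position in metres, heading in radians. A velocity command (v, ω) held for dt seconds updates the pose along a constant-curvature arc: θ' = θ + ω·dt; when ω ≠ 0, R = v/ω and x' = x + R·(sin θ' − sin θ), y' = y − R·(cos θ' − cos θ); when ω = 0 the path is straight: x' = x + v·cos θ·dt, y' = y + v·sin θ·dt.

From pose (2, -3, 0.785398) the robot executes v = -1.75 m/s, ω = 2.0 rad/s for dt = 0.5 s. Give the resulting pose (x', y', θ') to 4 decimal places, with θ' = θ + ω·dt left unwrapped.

(1.7638, -3.8051, 1.7854)

θ' = 0.7854 + 2.0·0.5 = 1.7854
R = v/ω = -1.75/2.0 = -0.8750
x' = 2 + -0.8750·(sin 1.7854 − sin 0.7854) = 1.7638
y' = -3 − -0.8750·(cos 1.7854 − cos 0.7854) = -3.8051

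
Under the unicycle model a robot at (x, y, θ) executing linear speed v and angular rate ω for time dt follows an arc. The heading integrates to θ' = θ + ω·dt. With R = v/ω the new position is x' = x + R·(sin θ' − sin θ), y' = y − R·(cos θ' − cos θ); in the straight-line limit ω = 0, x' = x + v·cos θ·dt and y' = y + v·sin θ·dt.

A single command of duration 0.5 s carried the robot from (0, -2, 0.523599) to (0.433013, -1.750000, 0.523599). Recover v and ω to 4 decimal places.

v = 1.0000, ω = 0.0000

Δθ = 0.523599 − 0.523599 = 0.000000
ω = Δθ/dt = 0.000000/0.5 = 0.0000
ω = 0 → v = (Δx·cos θ + Δy·sin θ)/dt = 1.0000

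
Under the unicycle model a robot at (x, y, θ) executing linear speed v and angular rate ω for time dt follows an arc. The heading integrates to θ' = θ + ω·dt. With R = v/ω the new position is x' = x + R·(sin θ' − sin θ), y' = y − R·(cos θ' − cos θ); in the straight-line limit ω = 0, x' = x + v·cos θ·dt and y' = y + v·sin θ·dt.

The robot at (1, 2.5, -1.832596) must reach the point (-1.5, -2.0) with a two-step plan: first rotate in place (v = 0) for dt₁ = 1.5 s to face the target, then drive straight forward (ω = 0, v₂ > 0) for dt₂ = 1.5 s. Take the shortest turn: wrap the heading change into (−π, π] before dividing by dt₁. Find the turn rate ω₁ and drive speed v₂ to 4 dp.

ω₁ = -0.1635, v₂ = 3.4319

heading to target = atan2(-2−2.5, -1.5−1) = -2.0779
Δθ = wrap(-2.0779 − -1.8326) = -0.2453; ω₁ = Δθ/dt₁ = -0.1635
distance = √((-1.5−1)² + (-2−2.5)²) = 5.1478; v₂ = distance/dt₂ = 3.4319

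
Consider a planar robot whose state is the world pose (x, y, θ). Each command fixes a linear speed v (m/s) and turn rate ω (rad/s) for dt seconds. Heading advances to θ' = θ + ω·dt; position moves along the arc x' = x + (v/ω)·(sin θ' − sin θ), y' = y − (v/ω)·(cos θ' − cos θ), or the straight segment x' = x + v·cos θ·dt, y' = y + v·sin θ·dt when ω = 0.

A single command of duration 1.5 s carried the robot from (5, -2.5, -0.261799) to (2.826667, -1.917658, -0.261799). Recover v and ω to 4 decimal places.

v = -1.5000, ω = 0.0000

Δθ = -0.261799 − -0.261799 = 0.000000
ω = Δθ/dt = 0.000000/1.5 = 0.0000
ω = 0 → v = (Δx·cos θ + Δy·sin θ)/dt = -1.5000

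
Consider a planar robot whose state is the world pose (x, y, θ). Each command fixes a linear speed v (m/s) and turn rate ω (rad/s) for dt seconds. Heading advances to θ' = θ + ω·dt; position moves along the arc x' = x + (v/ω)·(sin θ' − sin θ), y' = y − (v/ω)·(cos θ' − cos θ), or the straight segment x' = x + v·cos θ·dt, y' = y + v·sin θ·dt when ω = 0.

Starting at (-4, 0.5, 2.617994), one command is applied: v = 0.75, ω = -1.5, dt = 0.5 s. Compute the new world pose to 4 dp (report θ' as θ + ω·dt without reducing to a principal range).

θ' = 2.6180 + -1.5·0.5 = 1.8680
R = v/ω = 0.75/-1.5 = -0.5000
x' = -4 + -0.5000·(sin 1.8680 − sin 2.6180) = -4.2281
y' = 0.5 − -0.5000·(cos 1.8680 − cos 2.6180) = 0.7866

(-4.2281, 0.7866, 1.8680)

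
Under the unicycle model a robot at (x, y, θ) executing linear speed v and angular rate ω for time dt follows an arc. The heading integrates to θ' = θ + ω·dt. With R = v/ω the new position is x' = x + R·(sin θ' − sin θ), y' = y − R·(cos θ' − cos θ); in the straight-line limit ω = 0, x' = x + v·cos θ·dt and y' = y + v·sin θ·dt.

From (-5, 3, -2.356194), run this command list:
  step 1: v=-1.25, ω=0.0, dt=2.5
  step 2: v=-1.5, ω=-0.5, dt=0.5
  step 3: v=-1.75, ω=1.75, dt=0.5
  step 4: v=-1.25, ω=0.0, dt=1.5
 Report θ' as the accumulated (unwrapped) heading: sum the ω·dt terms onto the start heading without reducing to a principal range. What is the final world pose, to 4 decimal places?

step 1: θ'=-2.3562 (straight) → pose (-2.7903, 5.2097, -2.3562)
step 2: θ'=-2.6062 (R=3.0000) → pose (-2.1995, 5.6686, -2.6062)
step 3: θ'=-1.7312 (R=-1.0000) → pose (-1.7225, 6.3689, -1.7312)
step 4: θ'=-1.7312 (straight) → pose (-1.4231, 8.2199, -1.7312)

(-1.4231, 8.2199, -1.7312)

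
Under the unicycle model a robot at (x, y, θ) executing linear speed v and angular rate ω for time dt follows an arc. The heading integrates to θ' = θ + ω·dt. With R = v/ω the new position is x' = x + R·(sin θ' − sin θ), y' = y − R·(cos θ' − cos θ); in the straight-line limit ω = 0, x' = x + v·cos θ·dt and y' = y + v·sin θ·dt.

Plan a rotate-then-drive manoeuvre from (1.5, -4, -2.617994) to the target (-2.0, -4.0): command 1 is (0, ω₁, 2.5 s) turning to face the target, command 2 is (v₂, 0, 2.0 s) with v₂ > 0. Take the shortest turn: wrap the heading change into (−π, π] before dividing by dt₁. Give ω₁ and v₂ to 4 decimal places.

heading to target = atan2(-4−-4, -2−1.5) = 3.1416
Δθ = wrap(3.1416 − -2.6180) = -0.5236; ω₁ = Δθ/dt₁ = -0.2094
distance = √((-2−1.5)² + (-4−-4)²) = 3.5000; v₂ = distance/dt₂ = 1.7500

ω₁ = -0.2094, v₂ = 1.7500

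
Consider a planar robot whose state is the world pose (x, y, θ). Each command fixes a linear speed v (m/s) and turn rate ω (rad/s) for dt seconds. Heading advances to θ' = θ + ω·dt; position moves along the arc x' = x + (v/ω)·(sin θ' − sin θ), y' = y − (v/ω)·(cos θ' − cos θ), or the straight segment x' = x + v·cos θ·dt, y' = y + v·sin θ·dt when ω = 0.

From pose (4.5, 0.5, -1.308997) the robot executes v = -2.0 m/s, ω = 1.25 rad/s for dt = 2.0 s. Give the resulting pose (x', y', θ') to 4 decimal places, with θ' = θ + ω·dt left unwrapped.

θ' = -1.3090 + 1.25·2.0 = 1.1910
R = v/ω = -2.0/1.25 = -1.6000
x' = 4.5 + -1.6000·(sin 1.1910 − sin -1.3090) = 1.4685
y' = 0.5 − -1.6000·(cos 1.1910 − cos -1.3090) = 0.6791

(1.4685, 0.6791, 1.1910)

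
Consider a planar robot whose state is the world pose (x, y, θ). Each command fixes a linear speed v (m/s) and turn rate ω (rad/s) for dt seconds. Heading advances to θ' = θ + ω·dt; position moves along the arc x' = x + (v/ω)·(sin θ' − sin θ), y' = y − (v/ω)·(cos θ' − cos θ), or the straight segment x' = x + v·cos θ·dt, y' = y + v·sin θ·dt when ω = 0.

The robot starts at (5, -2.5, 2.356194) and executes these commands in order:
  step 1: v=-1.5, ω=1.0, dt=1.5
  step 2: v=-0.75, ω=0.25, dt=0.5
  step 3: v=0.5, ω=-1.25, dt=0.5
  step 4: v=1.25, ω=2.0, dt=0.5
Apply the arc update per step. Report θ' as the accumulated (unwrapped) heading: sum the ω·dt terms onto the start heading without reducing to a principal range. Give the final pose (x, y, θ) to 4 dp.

step 1: θ'=3.8562 (R=-1.5000) → pose (7.0436, -2.5724, 3.8562)
step 2: θ'=3.9812 (R=-3.0000) → pose (7.3108, -2.3096, 3.9812)
step 3: θ'=3.3562 (R=-0.4000) → pose (7.0982, -2.4333, 3.3562)
step 4: θ'=4.3562 (R=0.6250) → pose (6.6456, -2.8260, 4.3562)

(6.6456, -2.8260, 4.3562)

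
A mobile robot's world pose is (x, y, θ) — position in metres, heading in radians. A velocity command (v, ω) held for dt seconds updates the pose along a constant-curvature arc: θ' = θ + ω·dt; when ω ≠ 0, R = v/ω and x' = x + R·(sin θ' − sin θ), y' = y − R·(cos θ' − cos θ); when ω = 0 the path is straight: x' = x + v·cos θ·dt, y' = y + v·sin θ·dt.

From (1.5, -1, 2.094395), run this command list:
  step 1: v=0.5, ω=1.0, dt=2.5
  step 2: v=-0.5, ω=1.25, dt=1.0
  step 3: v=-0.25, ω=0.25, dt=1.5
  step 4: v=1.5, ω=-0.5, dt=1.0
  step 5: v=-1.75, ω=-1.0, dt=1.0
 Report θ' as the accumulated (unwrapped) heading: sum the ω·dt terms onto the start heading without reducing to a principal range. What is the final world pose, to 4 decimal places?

step 1: θ'=4.5944 (R=0.5000) → pose (0.5705, -1.1911, 4.5944)
step 2: θ'=5.8444 (R=-0.4000) → pose (0.3432, -0.7819, 5.8444)
step 3: θ'=6.2194 (R=-1.0000) → pose (-0.0179, -0.6892, 6.2194)
step 4: θ'=5.7194 (R=-3.0000) → pose (1.3940, -1.1474, 5.7194)
step 5: θ'=4.7194 (R=1.7500) → pose (0.5793, 0.3195, 4.7194)

(0.5793, 0.3195, 4.7194)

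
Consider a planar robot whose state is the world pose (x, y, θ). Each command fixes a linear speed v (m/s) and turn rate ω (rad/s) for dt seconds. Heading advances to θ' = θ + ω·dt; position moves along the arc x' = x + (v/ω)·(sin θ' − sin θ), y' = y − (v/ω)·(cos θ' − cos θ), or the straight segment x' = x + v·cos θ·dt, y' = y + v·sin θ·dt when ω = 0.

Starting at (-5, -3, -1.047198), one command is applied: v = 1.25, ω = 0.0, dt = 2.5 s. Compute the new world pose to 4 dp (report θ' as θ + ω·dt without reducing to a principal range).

θ' = -1.0472 + 0.0·2.5 = -1.0472
ω = 0 → straight: x' = -5 + 1.25·cos(-1.0472)·2.5 = -3.4375
y' = -3 + 1.25·sin(-1.0472)·2.5 = -5.7063

(-3.4375, -5.7063, -1.0472)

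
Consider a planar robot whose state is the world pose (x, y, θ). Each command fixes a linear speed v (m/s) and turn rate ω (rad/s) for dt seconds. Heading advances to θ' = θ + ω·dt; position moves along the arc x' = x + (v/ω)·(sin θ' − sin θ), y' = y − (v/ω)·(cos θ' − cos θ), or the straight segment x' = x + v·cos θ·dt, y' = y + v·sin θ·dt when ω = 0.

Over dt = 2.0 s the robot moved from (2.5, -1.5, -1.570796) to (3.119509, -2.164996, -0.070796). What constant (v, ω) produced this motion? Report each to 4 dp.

Δθ = -0.070796 − -1.570796 = 1.500000
ω = Δθ/dt = 1.500000/2.0 = 0.7500
R = −Δy/(cos θ' − cos θ) = 0.6667
v = R·ω = 0.6667·0.7500 = 0.5000

v = 0.5000, ω = 0.7500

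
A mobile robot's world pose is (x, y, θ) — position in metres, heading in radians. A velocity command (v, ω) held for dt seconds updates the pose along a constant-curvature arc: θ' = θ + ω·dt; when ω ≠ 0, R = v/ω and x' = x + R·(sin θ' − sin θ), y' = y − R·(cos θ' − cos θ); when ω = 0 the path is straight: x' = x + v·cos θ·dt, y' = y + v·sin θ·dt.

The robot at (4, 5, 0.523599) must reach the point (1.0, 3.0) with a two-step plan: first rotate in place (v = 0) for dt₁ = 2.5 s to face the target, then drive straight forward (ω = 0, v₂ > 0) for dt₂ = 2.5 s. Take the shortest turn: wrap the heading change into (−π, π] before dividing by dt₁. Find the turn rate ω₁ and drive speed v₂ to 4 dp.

ω₁ = -1.2309, v₂ = 1.4422

heading to target = atan2(3−5, 1−4) = -2.5536
Δθ = wrap(-2.5536 − 0.5236) = -3.0772; ω₁ = Δθ/dt₁ = -1.2309
distance = √((1−4)² + (3−5)²) = 3.6056; v₂ = distance/dt₂ = 1.4422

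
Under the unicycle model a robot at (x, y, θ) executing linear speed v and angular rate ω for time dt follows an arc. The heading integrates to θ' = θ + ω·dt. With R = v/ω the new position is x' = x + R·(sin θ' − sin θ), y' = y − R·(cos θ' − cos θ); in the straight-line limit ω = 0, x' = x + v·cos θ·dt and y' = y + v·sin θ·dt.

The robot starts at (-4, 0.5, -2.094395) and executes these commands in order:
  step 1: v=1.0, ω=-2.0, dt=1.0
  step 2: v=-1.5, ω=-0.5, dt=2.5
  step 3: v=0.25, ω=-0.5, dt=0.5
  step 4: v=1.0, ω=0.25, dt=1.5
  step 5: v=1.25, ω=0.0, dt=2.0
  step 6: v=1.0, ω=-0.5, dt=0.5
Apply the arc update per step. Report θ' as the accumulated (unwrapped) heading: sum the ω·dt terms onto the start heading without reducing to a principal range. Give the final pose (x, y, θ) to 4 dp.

step 1: θ'=-4.0944 (R=-0.5000) → pose (-4.8405, 0.4603, -4.0944)
step 2: θ'=-5.3444 (R=3.0000) → pose (-4.8651, -3.0502, -5.3444)
step 3: θ'=-5.5944 (R=-0.5000) → pose (-4.7795, -2.9596, -5.5944)
step 4: θ'=-5.2194 (R=4.0000) → pose (-3.8251, -1.8138, -5.2194)
step 5: θ'=-5.2194 (straight) → pose (-2.6112, 0.3717, -5.2194)
step 6: θ'=-5.4694 (R=-2.0000) → pose (-2.3166, 0.7741, -5.4694)

(-2.3166, 0.7741, -5.4694)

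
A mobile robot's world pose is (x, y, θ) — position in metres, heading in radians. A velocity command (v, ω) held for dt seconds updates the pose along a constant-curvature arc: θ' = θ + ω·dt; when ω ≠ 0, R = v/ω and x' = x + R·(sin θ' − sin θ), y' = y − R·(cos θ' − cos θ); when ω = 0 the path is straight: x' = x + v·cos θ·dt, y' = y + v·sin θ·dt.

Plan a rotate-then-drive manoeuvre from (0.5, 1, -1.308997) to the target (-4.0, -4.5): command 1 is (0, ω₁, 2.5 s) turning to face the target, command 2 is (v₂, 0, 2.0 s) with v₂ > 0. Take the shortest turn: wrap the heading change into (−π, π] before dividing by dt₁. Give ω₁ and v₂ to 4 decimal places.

heading to target = atan2(-4.5−1, -4−0.5) = -2.2565
Δθ = wrap(-2.2565 − -1.3090) = -0.9475; ω₁ = Δθ/dt₁ = -0.3790
distance = √((-4−0.5)² + (-4.5−1)²) = 7.1063; v₂ = distance/dt₂ = 3.5532

ω₁ = -0.3790, v₂ = 3.5532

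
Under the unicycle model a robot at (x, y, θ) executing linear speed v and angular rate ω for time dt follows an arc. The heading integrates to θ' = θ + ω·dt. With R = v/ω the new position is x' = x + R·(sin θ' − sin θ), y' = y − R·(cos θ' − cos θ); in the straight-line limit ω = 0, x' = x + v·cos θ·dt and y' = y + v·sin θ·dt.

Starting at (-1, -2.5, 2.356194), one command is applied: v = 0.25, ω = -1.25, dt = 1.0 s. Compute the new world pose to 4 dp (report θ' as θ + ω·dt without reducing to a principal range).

(-1.0374, -2.2690, 1.1062)

θ' = 2.3562 + -1.25·1.0 = 1.1062
R = v/ω = 0.25/-1.25 = -0.2000
x' = -1 + -0.2000·(sin 1.1062 − sin 2.3562) = -1.0374
y' = -2.5 − -0.2000·(cos 1.1062 − cos 2.3562) = -2.2690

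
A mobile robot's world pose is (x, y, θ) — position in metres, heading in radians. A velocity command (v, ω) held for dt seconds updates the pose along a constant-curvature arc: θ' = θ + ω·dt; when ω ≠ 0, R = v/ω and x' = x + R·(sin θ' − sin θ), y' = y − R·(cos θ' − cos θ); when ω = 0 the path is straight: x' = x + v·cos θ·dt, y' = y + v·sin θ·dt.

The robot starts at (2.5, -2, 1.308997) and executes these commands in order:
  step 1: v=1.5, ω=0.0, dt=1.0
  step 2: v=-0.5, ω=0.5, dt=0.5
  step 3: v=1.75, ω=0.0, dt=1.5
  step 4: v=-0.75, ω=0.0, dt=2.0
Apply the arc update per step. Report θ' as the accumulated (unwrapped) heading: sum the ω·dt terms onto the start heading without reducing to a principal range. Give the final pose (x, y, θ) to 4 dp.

(2.8675, 0.3268, 1.5590)

step 1: θ'=1.3090 (straight) → pose (2.8882, -0.5511, 1.3090)
step 2: θ'=1.5590 (R=-1.0000) → pose (2.8542, -0.7981, 1.5590)
step 3: θ'=1.5590 (straight) → pose (2.8852, 1.8267, 1.5590)
step 4: θ'=1.5590 (straight) → pose (2.8675, 0.3268, 1.5590)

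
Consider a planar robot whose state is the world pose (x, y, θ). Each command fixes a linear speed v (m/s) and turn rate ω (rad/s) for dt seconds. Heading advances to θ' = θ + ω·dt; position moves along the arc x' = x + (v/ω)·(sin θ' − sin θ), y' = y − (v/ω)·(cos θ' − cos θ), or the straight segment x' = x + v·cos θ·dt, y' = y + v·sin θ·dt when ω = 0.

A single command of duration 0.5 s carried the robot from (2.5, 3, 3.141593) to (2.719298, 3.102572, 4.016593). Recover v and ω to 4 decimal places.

v = -0.5000, ω = 1.7500

Δθ = 4.016593 − 3.141593 = 0.875000
ω = Δθ/dt = 0.875000/0.5 = 1.7500
R = Δx/(sin θ' − sin θ) = -0.2857
v = R·ω = -0.2857·1.7500 = -0.5000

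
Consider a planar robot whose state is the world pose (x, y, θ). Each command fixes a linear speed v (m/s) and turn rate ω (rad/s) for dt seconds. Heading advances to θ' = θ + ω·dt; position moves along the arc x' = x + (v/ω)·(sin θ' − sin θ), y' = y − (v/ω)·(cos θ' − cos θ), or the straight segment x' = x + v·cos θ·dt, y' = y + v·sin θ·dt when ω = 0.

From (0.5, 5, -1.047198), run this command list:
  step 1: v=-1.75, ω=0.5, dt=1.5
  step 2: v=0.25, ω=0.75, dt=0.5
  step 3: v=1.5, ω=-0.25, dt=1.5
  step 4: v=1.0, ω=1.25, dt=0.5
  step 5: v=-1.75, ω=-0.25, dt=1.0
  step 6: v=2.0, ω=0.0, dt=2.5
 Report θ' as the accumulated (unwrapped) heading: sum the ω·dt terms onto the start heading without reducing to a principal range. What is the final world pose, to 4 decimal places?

(4.6078, 6.3827, 0.0778)

step 1: θ'=-0.2972 (R=-3.5000) → pose (-1.5061, 6.5966, -0.2972)
step 2: θ'=0.0778 (R=0.3333) → pose (-1.3826, 6.5830, 0.0778)
step 3: θ'=-0.2972 (R=-6.0000) → pose (0.8408, 6.3381, -0.2972)
step 4: θ'=0.3278 (R=0.8000) → pose (1.3326, 6.3456, 0.3278)
step 5: θ'=0.0778 (R=7.0000) → pose (-0.3771, 5.9940, 0.0778)
step 6: θ'=0.0778 (straight) → pose (4.6078, 6.3827, 0.0778)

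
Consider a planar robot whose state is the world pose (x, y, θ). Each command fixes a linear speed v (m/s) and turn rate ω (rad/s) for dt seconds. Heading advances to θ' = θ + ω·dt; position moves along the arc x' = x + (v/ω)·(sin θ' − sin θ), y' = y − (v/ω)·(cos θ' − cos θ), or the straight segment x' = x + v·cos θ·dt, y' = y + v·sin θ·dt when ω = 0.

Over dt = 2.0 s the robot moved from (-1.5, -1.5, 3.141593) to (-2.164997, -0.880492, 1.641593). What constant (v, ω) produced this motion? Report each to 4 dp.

Δθ = 1.641593 − 3.141593 = -1.500000
ω = Δθ/dt = -1.500000/2.0 = -0.7500
R = Δx/(sin θ' − sin θ) = -0.6667
v = R·ω = -0.6667·-0.7500 = 0.5000

v = 0.5000, ω = -0.7500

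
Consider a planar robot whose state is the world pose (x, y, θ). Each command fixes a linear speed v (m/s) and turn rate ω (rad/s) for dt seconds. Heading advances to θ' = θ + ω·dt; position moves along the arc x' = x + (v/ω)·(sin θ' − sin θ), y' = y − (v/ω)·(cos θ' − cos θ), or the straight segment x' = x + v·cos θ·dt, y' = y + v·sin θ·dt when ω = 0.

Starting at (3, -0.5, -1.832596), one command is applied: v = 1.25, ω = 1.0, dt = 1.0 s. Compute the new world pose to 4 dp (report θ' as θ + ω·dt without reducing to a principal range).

θ' = -1.8326 + 1.0·1.0 = -0.8326
R = v/ω = 1.25/1.0 = 1.2500
x' = 3 + 1.2500·(sin -0.8326 − sin -1.8326) = 3.2828
y' = -0.5 − 1.2500·(cos -0.8326 − cos -1.8326) = -1.6647

(3.2828, -1.6647, -0.8326)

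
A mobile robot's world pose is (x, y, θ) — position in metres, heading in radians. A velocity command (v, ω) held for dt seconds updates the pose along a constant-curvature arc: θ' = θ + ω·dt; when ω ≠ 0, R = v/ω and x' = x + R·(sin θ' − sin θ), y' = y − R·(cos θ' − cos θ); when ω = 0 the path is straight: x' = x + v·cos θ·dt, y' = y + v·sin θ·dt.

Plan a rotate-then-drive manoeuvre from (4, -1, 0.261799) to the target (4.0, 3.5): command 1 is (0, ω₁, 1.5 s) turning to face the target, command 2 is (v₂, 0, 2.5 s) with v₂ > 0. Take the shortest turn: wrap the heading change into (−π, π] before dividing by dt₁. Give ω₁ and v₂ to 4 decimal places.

heading to target = atan2(3.5−-1, 4−4) = 1.5708
Δθ = wrap(1.5708 − 0.2618) = 1.3090; ω₁ = Δθ/dt₁ = 0.8727
distance = √((4−4)² + (3.5−-1)²) = 4.5000; v₂ = distance/dt₂ = 1.8000

ω₁ = 0.8727, v₂ = 1.8000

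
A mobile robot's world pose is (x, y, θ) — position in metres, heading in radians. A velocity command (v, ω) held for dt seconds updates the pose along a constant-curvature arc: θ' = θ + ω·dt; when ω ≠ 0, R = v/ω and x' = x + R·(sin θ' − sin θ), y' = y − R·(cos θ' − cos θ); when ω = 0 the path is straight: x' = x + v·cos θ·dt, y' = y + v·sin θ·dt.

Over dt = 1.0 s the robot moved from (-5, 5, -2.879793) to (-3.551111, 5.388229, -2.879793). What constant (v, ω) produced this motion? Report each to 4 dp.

Δθ = -2.879793 − -2.879793 = 0.000000
ω = Δθ/dt = 0.000000/1.0 = 0.0000
ω = 0 → v = (Δx·cos θ + Δy·sin θ)/dt = -1.5000

v = -1.5000, ω = 0.0000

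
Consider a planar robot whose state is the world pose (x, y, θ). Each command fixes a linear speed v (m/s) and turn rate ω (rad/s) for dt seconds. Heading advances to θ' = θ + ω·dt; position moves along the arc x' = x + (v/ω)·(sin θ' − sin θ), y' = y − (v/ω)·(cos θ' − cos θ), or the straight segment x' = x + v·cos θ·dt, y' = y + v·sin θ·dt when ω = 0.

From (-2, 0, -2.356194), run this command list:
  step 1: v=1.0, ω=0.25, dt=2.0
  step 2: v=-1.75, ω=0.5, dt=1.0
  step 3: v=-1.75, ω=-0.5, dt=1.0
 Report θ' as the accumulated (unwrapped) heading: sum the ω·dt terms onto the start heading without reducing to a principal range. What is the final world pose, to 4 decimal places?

(-2.8872, 1.7592, -1.8562)

step 1: θ'=-1.8562 (R=4.0000) → pose (-3.0098, -1.7023, -1.8562)
step 2: θ'=-1.3562 (R=-3.5000) → pose (-2.9485, 0.0285, -1.3562)
step 3: θ'=-1.8562 (R=3.5000) → pose (-2.8872, 1.7592, -1.8562)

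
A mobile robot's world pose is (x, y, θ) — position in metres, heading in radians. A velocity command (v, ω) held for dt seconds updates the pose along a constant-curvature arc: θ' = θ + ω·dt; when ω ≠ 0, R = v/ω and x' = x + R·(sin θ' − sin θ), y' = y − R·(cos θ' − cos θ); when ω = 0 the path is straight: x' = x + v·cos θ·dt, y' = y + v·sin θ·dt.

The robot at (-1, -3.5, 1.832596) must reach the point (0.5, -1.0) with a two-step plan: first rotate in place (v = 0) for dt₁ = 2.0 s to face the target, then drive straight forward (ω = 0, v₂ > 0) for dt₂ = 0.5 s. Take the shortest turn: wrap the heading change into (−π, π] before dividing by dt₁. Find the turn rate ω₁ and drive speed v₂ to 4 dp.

heading to target = atan2(-1−-3.5, 0.5−-1) = 1.0304
Δθ = wrap(1.0304 − 1.8326) = -0.8022; ω₁ = Δθ/dt₁ = -0.4011
distance = √((0.5−-1)² + (-1−-3.5)²) = 2.9155; v₂ = distance/dt₂ = 5.8310

ω₁ = -0.4011, v₂ = 5.8310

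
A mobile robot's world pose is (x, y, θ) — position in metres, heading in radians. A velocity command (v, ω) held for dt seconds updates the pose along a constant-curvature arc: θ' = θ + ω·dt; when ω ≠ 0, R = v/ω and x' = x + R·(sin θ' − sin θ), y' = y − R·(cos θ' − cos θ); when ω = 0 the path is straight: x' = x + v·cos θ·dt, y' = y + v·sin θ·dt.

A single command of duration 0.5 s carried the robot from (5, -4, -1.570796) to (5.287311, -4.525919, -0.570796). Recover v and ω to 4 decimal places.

Δθ = -0.570796 − -1.570796 = 1.000000
ω = Δθ/dt = 1.000000/0.5 = 2.0000
R = −Δy/(cos θ' − cos θ) = 0.6250
v = R·ω = 0.6250·2.0000 = 1.2500

v = 1.2500, ω = 2.0000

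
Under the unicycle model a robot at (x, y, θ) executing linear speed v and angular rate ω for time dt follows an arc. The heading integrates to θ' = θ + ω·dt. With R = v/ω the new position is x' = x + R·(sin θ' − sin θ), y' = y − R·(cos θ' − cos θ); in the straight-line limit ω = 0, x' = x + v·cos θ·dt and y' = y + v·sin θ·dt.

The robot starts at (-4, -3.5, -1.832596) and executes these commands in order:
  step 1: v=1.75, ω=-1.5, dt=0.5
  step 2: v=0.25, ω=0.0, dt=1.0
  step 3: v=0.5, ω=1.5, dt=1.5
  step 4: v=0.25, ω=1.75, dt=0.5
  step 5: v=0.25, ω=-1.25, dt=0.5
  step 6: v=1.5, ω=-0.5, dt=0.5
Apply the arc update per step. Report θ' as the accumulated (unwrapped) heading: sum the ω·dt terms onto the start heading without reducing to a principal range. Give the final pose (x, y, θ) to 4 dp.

(-3.6801, -5.0309, -0.3326)

step 1: θ'=-2.5826 (R=-1.1667) → pose (-4.5082, -4.1871, -2.5826)
step 2: θ'=-2.5826 (straight) → pose (-4.7201, -4.3197, -2.5826)
step 3: θ'=-0.3326 (R=0.3333) → pose (-4.6522, -4.9174, -0.3326)
step 4: θ'=0.5424 (R=0.1429) → pose (-4.5318, -4.9047, 0.5424)
step 5: θ'=-0.0826 (R=-0.2000) → pose (-4.4121, -4.8767, -0.0826)
step 6: θ'=-0.3326 (R=-3.0000) → pose (-3.6801, -5.0309, -0.3326)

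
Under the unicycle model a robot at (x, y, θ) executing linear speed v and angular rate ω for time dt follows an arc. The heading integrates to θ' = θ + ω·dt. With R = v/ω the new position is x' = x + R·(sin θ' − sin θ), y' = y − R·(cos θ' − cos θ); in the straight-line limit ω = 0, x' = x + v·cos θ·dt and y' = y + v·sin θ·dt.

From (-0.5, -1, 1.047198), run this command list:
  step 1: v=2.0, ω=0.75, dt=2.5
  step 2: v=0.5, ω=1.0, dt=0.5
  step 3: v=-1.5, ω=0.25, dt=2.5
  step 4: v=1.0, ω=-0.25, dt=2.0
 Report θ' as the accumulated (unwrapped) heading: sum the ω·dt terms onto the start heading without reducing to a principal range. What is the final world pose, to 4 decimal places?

step 1: θ'=2.9222 (R=2.6667) → pose (-2.2290, 2.9361, 2.9222)
step 2: θ'=3.4222 (R=0.5000) → pose (-2.4763, 2.9285, 3.4222)
step 3: θ'=4.0472 (R=-6.0000) → pose (0.5828, 4.9906, 4.0472)
step 4: θ'=3.5472 (R=-4.0000) → pose (-0.9860, 3.7840, 3.5472)

(-0.9860, 3.7840, 3.5472)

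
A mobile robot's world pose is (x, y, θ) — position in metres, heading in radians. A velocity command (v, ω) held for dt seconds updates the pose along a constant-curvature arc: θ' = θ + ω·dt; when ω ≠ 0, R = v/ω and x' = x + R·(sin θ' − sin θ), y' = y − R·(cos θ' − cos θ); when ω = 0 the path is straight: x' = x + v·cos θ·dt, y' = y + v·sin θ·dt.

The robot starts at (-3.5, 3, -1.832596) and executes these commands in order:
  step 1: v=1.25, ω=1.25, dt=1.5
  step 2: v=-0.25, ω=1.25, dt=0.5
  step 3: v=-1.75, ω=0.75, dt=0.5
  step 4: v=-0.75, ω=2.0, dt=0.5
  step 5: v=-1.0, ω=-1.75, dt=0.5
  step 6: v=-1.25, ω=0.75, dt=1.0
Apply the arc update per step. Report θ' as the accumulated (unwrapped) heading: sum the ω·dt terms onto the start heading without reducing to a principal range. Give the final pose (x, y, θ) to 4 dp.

step 1: θ'=0.0424 (R=1.0000) → pose (-2.4917, 1.7421, 0.0424)
step 2: θ'=0.6674 (R=-0.2000) → pose (-2.6070, 1.6993, 0.6674)
step 3: θ'=1.0424 (R=-2.3333) → pose (-3.1779, 1.0430, 1.0424)
step 4: θ'=2.0424 (R=-0.3750) → pose (-3.1881, 0.6836, 2.0424)
step 5: θ'=1.1674 (R=0.5714) → pose (-3.1716, 0.1997, 1.1674)
step 6: θ'=1.9174 (R=-1.6667) → pose (-3.2062, -1.0207, 1.9174)

(-3.2062, -1.0207, 1.9174)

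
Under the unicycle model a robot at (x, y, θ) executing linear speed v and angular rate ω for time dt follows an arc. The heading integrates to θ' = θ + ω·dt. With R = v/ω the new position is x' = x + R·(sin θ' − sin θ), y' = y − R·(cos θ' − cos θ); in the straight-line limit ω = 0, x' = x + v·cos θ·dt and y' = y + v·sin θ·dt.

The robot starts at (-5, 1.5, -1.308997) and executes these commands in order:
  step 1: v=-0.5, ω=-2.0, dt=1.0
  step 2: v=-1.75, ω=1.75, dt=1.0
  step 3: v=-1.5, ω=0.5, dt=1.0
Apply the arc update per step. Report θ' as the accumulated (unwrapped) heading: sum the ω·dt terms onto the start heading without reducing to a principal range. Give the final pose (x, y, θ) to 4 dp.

(-3.9345, 4.2429, -1.0590)

step 1: θ'=-3.3090 (R=0.2500) → pose (-4.7169, 1.8112, -3.3090)
step 2: θ'=-1.5590 (R=-1.0000) → pose (-3.5503, 2.8090, -1.5590)
step 3: θ'=-1.0590 (R=-3.0000) → pose (-3.9345, 4.2429, -1.0590)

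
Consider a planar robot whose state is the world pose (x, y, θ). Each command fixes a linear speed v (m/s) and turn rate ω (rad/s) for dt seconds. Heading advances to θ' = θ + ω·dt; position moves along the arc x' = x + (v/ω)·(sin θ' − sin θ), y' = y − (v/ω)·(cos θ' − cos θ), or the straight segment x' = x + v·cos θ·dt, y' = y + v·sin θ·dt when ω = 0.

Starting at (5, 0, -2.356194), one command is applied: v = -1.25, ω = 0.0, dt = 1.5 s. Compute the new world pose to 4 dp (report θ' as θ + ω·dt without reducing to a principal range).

θ' = -2.3562 + 0.0·1.5 = -2.3562
ω = 0 → straight: x' = 5 + -1.25·cos(-2.3562)·1.5 = 6.3258
y' = 0 + -1.25·sin(-2.3562)·1.5 = 1.3258

(6.3258, 1.3258, -2.3562)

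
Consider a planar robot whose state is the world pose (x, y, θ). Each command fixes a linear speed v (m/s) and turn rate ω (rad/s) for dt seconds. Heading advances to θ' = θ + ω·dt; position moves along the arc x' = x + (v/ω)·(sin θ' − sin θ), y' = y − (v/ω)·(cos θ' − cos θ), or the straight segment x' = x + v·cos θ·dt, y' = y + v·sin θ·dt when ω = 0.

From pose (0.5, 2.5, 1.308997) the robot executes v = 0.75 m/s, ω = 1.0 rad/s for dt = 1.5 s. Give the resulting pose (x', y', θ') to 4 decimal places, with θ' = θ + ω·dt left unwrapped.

(0.0204, 3.4030, 2.8090)

θ' = 1.3090 + 1.0·1.5 = 2.8090
R = v/ω = 0.75/1.0 = 0.7500
x' = 0.5 + 0.7500·(sin 2.8090 − sin 1.3090) = 0.0204
y' = 2.5 − 0.7500·(cos 2.8090 − cos 1.3090) = 3.4030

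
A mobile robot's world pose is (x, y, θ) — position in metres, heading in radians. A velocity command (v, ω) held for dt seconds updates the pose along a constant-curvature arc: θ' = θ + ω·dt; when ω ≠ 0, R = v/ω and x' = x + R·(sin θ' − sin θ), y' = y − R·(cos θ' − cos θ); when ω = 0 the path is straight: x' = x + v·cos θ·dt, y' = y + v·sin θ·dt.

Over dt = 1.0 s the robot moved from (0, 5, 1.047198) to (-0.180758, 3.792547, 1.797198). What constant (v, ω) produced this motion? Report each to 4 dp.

Δθ = 1.797198 − 1.047198 = 0.750000
ω = Δθ/dt = 0.750000/1.0 = 0.7500
R = −Δy/(cos θ' − cos θ) = -1.6667
v = R·ω = -1.6667·0.7500 = -1.2500

v = -1.2500, ω = 0.7500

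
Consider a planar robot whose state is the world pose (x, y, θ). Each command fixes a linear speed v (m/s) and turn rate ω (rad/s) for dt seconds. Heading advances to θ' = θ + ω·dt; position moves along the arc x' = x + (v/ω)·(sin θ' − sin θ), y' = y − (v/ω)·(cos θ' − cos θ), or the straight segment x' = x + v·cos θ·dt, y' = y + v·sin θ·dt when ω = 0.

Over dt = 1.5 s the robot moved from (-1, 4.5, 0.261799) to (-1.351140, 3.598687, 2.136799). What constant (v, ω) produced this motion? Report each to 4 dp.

v = -0.7500, ω = 1.2500

Δθ = 2.136799 − 0.261799 = 1.875000
ω = Δθ/dt = 1.875000/1.5 = 1.2500
R = −Δy/(cos θ' − cos θ) = -0.6000
v = R·ω = -0.6000·1.2500 = -0.7500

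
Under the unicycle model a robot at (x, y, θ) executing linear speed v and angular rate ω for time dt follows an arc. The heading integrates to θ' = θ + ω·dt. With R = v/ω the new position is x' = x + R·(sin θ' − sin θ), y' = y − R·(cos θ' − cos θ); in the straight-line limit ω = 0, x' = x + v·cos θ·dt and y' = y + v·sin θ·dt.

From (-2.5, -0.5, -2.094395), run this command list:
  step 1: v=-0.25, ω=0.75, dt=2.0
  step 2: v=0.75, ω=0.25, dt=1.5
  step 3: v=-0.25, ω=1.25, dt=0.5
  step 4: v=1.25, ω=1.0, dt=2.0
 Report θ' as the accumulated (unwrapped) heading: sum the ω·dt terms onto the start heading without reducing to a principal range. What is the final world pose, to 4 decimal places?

step 1: θ'=-0.5944 (R=-0.3333) → pose (-2.6020, -0.0572, -0.5944)
step 2: θ'=-0.2194 (R=3.0000) → pose (-1.5749, -0.4998, -0.2194)
step 3: θ'=0.4056 (R=-0.2000) → pose (-1.6973, -0.5112, 0.4056)
step 4: θ'=2.4056 (R=1.2500) → pose (-1.3514, 1.5638, 2.4056)

(-1.3514, 1.5638, 2.4056)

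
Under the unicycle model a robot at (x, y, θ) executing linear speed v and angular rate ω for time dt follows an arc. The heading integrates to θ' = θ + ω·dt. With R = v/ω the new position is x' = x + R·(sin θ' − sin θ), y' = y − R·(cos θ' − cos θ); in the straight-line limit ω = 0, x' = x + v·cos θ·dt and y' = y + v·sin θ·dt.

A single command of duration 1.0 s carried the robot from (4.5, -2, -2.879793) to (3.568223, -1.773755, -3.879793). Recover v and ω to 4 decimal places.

Δθ = -3.879793 − -2.879793 = -1.000000
ω = Δθ/dt = -1.000000/1.0 = -1.0000
R = Δx/(sin θ' − sin θ) = -1.0000
v = R·ω = -1.0000·-1.0000 = 1.0000

v = 1.0000, ω = -1.0000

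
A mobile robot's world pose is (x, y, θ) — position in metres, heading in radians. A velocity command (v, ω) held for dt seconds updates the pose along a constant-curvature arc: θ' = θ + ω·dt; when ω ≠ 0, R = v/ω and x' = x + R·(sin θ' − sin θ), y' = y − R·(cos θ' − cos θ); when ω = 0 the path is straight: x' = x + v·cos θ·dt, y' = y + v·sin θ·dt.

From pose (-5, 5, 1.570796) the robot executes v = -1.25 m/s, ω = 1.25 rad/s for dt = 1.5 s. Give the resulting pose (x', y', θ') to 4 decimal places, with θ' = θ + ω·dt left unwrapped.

θ' = 1.5708 + 1.25·1.5 = 3.4458
R = v/ω = -1.25/1.25 = -1.0000
x' = -5 + -1.0000·(sin 3.4458 − sin 1.5708) = -3.7005
y' = 5 − -1.0000·(cos 3.4458 − cos 1.5708) = 4.0459

(-3.7005, 4.0459, 3.4458)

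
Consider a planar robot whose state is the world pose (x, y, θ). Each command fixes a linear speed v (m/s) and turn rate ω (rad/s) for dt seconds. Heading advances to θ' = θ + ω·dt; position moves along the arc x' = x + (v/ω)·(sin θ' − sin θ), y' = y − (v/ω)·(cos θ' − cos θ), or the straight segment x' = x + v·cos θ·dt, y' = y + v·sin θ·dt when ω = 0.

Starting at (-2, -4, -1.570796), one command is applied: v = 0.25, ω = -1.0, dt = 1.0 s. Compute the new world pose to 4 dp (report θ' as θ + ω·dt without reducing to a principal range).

(-2.1149, -4.2104, -2.5708)

θ' = -1.5708 + -1.0·1.0 = -2.5708
R = v/ω = 0.25/-1.0 = -0.2500
x' = -2 + -0.2500·(sin -2.5708 − sin -1.5708) = -2.1149
y' = -4 − -0.2500·(cos -2.5708 − cos -1.5708) = -4.2104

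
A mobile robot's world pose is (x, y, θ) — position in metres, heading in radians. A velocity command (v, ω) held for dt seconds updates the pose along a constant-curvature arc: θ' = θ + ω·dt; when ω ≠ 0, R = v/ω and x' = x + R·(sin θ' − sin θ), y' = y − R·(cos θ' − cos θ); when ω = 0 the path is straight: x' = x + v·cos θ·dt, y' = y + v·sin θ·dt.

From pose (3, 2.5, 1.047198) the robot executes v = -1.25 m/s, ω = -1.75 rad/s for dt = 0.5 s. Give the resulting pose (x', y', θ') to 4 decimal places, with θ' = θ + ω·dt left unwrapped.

θ' = 1.0472 + -1.75·0.5 = 0.1722
R = v/ω = -1.25/-1.75 = 0.7143
x' = 3 + 0.7143·(sin 0.1722 − sin 1.0472) = 2.5038
y' = 2.5 − 0.7143·(cos 0.1722 − cos 1.0472) = 2.1534

(2.5038, 2.1534, 0.1722)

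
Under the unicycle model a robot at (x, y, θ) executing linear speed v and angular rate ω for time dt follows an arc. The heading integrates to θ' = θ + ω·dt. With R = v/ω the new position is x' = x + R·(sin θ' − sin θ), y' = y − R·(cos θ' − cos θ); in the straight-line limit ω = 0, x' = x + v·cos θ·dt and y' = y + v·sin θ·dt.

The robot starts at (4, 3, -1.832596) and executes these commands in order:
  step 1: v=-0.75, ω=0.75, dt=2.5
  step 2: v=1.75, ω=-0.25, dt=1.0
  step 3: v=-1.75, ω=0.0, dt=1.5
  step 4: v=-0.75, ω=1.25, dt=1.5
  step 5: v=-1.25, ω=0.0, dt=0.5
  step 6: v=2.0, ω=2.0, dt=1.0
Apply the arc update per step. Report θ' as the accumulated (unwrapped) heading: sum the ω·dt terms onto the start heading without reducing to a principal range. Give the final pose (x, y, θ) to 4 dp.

(0.0047, 4.1563, 3.6674)

step 1: θ'=0.0424 (R=-1.0000) → pose (2.9917, 4.2579, 0.0424)
step 2: θ'=-0.2076 (R=-7.0000) → pose (4.7312, 4.1139, -0.2076)
step 3: θ'=-0.2076 (straight) → pose (2.1625, 4.6550, -0.2076)
step 4: θ'=1.6674 (R=-0.6000) → pose (1.4417, 4.0100, 1.6674)
step 5: θ'=1.6674 (straight) → pose (1.5020, 3.3879, 1.6674)
step 6: θ'=3.6674 (R=1.0000) → pose (0.0047, 4.1563, 3.6674)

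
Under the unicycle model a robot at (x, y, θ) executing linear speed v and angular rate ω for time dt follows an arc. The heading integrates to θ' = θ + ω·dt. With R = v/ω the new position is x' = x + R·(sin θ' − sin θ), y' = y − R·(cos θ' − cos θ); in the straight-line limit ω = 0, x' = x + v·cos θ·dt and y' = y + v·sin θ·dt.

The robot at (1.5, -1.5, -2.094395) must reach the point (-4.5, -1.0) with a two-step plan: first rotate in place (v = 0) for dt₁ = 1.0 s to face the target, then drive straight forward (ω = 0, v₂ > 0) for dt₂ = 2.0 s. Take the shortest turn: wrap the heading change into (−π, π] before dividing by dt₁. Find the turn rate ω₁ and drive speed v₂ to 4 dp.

heading to target = atan2(-1−-1.5, -4.5−1.5) = 3.0585
Δθ = wrap(3.0585 − -2.0944) = -1.1303; ω₁ = Δθ/dt₁ = -1.1303
distance = √((-4.5−1.5)² + (-1−-1.5)²) = 6.0208; v₂ = distance/dt₂ = 3.0104

ω₁ = -1.1303, v₂ = 3.0104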